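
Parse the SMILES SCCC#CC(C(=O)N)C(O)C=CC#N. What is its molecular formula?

Walk through each heavy atom and fill implicit hydrogens from standard valence (C 4, N 3, O 2, S 2, halogen 1):
  atom 1: S, bond orders sum to 1 (valence 2) → 1 H
  atom 2: C, bond orders sum to 2 (valence 4) → 2 H
  atom 3: C, bond orders sum to 2 (valence 4) → 2 H
  atom 4: C, bond orders sum to 4 (valence 4) → 0 H
  atom 5: C, bond orders sum to 4 (valence 4) → 0 H
  atom 6: C, bond orders sum to 3 (valence 4) → 1 H
  atom 7: C, bond orders sum to 4 (valence 4) → 0 H
  atom 8: O, bond orders sum to 2 (valence 2) → 0 H
  atom 9: N, bond orders sum to 1 (valence 3) → 2 H
  atom 10: C, bond orders sum to 3 (valence 4) → 1 H
  atom 11: O, bond orders sum to 1 (valence 2) → 1 H
  atom 12: C, bond orders sum to 3 (valence 4) → 1 H
  atom 13: C, bond orders sum to 3 (valence 4) → 1 H
  atom 14: C, bond orders sum to 4 (valence 4) → 0 H
  atom 15: N, bond orders sum to 3 (valence 3) → 0 H
Totals → C:10, H:12, N:2, O:2, S:1.

C10H12N2O2S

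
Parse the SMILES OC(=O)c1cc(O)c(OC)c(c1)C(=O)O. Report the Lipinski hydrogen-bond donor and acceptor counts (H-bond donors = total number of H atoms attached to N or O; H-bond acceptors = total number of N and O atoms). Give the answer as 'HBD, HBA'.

Donors: find every N or O and count the H atoms it carries.
  atom 1 (O): bond orders sum to 1 → 1 H
  atom 3 (O): bond orders sum to 2 → 0 H
  atom 7 (O): bond orders sum to 1 → 1 H
  atom 9 (O): bond orders sum to 2 → 0 H
  atom 14 (O): bond orders sum to 2 → 0 H
  atom 15 (O): bond orders sum to 1 → 1 H
Lipinski HBD = 3.
Acceptors: N atoms = 0, O atoms = 6 → HBA = 6.

3, 6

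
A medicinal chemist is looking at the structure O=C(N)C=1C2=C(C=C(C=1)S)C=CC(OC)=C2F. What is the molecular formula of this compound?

C12H10FNO2S

Walk through each heavy atom and fill implicit hydrogens from standard valence (C 4, N 3, O 2, S 2, halogen 1):
  atom 1: O, bond orders sum to 2 (valence 2) → 0 H
  atom 2: C, bond orders sum to 4 (valence 4) → 0 H
  atom 3: N, bond orders sum to 1 (valence 3) → 2 H
  atom 4: C, bond orders sum to 4 (valence 4) → 0 H
  atom 5: C, bond orders sum to 4 (valence 4) → 0 H
  atom 6: C, bond orders sum to 4 (valence 4) → 0 H
  atom 7: C, bond orders sum to 3 (valence 4) → 1 H
  atom 8: C, bond orders sum to 4 (valence 4) → 0 H
  atom 9: C, bond orders sum to 3 (valence 4) → 1 H
  atom 10: S, bond orders sum to 1 (valence 2) → 1 H
  atom 11: C, bond orders sum to 3 (valence 4) → 1 H
  atom 12: C, bond orders sum to 3 (valence 4) → 1 H
  atom 13: C, bond orders sum to 4 (valence 4) → 0 H
  atom 14: O, bond orders sum to 2 (valence 2) → 0 H
  atom 15: C, bond orders sum to 1 (valence 4) → 3 H
  atom 16: C, bond orders sum to 4 (valence 4) → 0 H
  atom 17: F (halogen, monovalent) → 0 H
Totals → C:12, H:10, F:1, N:1, O:2, S:1.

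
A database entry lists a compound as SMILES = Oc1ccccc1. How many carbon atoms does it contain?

Count every carbon token in the SMILES (each C, including those in ring-closure positions and inside branches).
Carbon count: 6.

6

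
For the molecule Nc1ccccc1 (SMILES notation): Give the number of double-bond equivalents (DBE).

Molecular formula: C6H7N.
DoU = (2C + 2 + N − H − X) / 2, where X is the halogen count and O/S are ignored.
    = (2·6 + 2 + 1 − 7 − 0) / 2 = 8 / 2 = 4.

4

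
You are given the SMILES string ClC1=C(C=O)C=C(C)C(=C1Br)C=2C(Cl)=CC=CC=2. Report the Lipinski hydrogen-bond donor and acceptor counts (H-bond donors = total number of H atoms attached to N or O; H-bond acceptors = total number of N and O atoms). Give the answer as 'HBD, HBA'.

Donors: find every N or O and count the H atoms it carries.
  atom 5 (O): bond orders sum to 2 → 0 H
Lipinski HBD = 0.
Acceptors: N atoms = 0, O atoms = 1 → HBA = 1.

0, 1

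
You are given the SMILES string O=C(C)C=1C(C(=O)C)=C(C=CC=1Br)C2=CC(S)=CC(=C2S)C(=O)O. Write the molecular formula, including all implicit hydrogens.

C17H13BrO4S2

Walk through each heavy atom and fill implicit hydrogens from standard valence (C 4, N 3, O 2, S 2, halogen 1):
  atom 1: O, bond orders sum to 2 (valence 2) → 0 H
  atom 2: C, bond orders sum to 4 (valence 4) → 0 H
  atom 3: C, bond orders sum to 1 (valence 4) → 3 H
  atom 4: C, bond orders sum to 4 (valence 4) → 0 H
  atom 5: C, bond orders sum to 4 (valence 4) → 0 H
  atom 6: C, bond orders sum to 4 (valence 4) → 0 H
  atom 7: O, bond orders sum to 2 (valence 2) → 0 H
  atom 8: C, bond orders sum to 1 (valence 4) → 3 H
  atom 9: C, bond orders sum to 4 (valence 4) → 0 H
  atom 10: C, bond orders sum to 3 (valence 4) → 1 H
  atom 11: C, bond orders sum to 3 (valence 4) → 1 H
  atom 12: C, bond orders sum to 4 (valence 4) → 0 H
  atom 13: Br (halogen, monovalent) → 0 H
  atom 14: C, bond orders sum to 4 (valence 4) → 0 H
  atom 15: C, bond orders sum to 3 (valence 4) → 1 H
  atom 16: C, bond orders sum to 4 (valence 4) → 0 H
  atom 17: S, bond orders sum to 1 (valence 2) → 1 H
  atom 18: C, bond orders sum to 3 (valence 4) → 1 H
  atom 19: C, bond orders sum to 4 (valence 4) → 0 H
  atom 20: C, bond orders sum to 4 (valence 4) → 0 H
  atom 21: S, bond orders sum to 1 (valence 2) → 1 H
  atom 22: C, bond orders sum to 4 (valence 4) → 0 H
  atom 23: O, bond orders sum to 2 (valence 2) → 0 H
  atom 24: O, bond orders sum to 1 (valence 2) → 1 H
Totals → C:17, H:13, Br:1, O:4, S:2.
In Hill order: C17H13BrO4S2.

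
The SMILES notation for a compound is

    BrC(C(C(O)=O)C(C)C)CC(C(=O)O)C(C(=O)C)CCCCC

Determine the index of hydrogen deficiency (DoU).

3

Degree of unsaturation = (number of rings) + (number of π bonds).
Ring closures in the SMILES: 0.
π bonds: 3 double bonds (each 1 DoU) → 3 DoU from unsaturation.
Total DoU = 0 + 3 = 3.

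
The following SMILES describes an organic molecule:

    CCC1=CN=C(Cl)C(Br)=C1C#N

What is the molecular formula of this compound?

Walk through each heavy atom and fill implicit hydrogens from standard valence (C 4, N 3, O 2, S 2, halogen 1):
  atom 1: C, bond orders sum to 1 (valence 4) → 3 H
  atom 2: C, bond orders sum to 2 (valence 4) → 2 H
  atom 3: C, bond orders sum to 4 (valence 4) → 0 H
  atom 4: C, bond orders sum to 3 (valence 4) → 1 H
  atom 5: N, bond orders sum to 3 (valence 3) → 0 H
  atom 6: C, bond orders sum to 4 (valence 4) → 0 H
  atom 7: Cl (halogen, monovalent) → 0 H
  atom 8: C, bond orders sum to 4 (valence 4) → 0 H
  atom 9: Br (halogen, monovalent) → 0 H
  atom 10: C, bond orders sum to 4 (valence 4) → 0 H
  atom 11: C, bond orders sum to 4 (valence 4) → 0 H
  atom 12: N, bond orders sum to 3 (valence 3) → 0 H
Totals → C:8, H:6, Br:1, Cl:1, N:2.

C8H6BrClN2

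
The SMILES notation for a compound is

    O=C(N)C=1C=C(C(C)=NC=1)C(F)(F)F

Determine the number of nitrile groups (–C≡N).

0

Scan the SMILES for the nitrile motif — none present.
Groups that are present: 1 amide.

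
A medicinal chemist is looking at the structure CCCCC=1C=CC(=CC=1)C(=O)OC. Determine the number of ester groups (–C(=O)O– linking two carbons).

1

The ester motif appears at heavy-atom position 11 in the SMILES.
Ester count: 1.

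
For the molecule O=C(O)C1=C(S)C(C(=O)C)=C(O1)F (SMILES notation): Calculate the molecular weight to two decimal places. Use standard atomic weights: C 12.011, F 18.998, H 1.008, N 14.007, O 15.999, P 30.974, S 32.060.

204.17 g/mol

First, the molecular formula is C7H5FO4S (counting implicit H from valence).
  C: 7 × 12.011 = 84.077
  F: 1 × 18.998 = 18.998
  H: 5 × 1.008 = 5.040
  O: 4 × 15.999 = 63.996
  S: 1 × 32.060 = 32.060
Sum: 7×12.011 + 1×18.998 + 5×1.008 + 4×15.999 + 1×32.060 = 204.171 → 204.17 g/mol.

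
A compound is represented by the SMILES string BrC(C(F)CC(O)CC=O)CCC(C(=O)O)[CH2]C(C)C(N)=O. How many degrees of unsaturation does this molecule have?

3

Molecular formula: C14H23BrFNO5.
DoU = (2C + 2 + N − H − X) / 2, where X is the halogen count and O/S are ignored.
    = (2·14 + 2 + 1 − 23 − 2) / 2 = 6 / 2 = 3.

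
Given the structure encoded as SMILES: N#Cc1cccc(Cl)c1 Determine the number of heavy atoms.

9

Every atom symbol written in the SMILES (organic subset) is one heavy atom; implicit H are not written.
Heavy atoms by element → C:7, Cl:1, N:1.
Total: 9.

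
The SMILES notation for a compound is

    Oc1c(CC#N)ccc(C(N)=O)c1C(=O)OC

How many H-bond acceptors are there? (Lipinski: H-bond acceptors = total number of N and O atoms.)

N atoms: 2; O atoms: 4.
Lipinski HBA = 2 + 4 = 6.

6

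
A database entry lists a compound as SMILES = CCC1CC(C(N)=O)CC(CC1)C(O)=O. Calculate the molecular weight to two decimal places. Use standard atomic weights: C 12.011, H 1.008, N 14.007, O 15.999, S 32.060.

First, the molecular formula is C11H19NO3 (counting implicit H from valence).
  C: 11 × 12.011 = 132.121
  H: 19 × 1.008 = 19.152
  N: 1 × 14.007 = 14.007
  O: 3 × 15.999 = 47.997
Sum: 11×12.011 + 19×1.008 + 1×14.007 + 3×15.999 = 213.277 → 213.28 g/mol.

213.28 g/mol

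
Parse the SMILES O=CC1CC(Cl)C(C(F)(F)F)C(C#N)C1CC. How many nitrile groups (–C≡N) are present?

The nitrile motif appears at heavy-atom position 13 in the SMILES.
Other groups present: 1 aldehyde.
Nitrile count: 1.

1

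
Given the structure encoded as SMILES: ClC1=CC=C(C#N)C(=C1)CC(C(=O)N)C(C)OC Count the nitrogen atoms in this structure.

2

Scan the SMILES for N atoms (remember two-letter symbols like Cl and Br are single atoms).
Nitrogen count: 2.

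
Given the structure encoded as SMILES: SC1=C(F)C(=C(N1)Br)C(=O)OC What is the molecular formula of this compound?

Walk through each heavy atom and fill implicit hydrogens from standard valence (C 4, N 3, O 2, S 2, halogen 1):
  atom 1: S, bond orders sum to 1 (valence 2) → 1 H
  atom 2: C, bond orders sum to 4 (valence 4) → 0 H
  atom 3: C, bond orders sum to 4 (valence 4) → 0 H
  atom 4: F (halogen, monovalent) → 0 H
  atom 5: C, bond orders sum to 4 (valence 4) → 0 H
  atom 6: C, bond orders sum to 4 (valence 4) → 0 H
  atom 7: N, bond orders sum to 2 (valence 3) → 1 H
  atom 8: Br (halogen, monovalent) → 0 H
  atom 9: C, bond orders sum to 4 (valence 4) → 0 H
  atom 10: O, bond orders sum to 2 (valence 2) → 0 H
  atom 11: O, bond orders sum to 2 (valence 2) → 0 H
  atom 12: C, bond orders sum to 1 (valence 4) → 3 H
Totals → C:6, H:5, Br:1, F:1, N:1, O:2, S:1.

C6H5BrFNO2S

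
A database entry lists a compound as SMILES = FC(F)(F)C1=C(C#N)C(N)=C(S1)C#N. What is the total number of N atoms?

3

Scan the SMILES for N atoms (remember two-letter symbols like Cl and Br are single atoms).
Nitrogen count: 3.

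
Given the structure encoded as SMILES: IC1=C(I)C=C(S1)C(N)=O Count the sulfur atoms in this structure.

1

Scan the SMILES for S atoms (remember two-letter symbols like Cl and Br are single atoms).
Sulfur count: 1.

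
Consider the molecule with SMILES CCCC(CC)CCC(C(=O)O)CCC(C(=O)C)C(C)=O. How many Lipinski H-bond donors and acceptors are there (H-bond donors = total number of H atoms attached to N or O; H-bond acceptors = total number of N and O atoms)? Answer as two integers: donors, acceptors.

1, 4

Donors: find every N or O and count the H atoms it carries.
  atom 11 (O): bond orders sum to 2 → 0 H
  atom 12 (O): bond orders sum to 1 → 1 H
  atom 17 (O): bond orders sum to 2 → 0 H
  atom 21 (O): bond orders sum to 2 → 0 H
Lipinski HBD = 1.
Acceptors: N atoms = 0, O atoms = 4 → HBA = 4.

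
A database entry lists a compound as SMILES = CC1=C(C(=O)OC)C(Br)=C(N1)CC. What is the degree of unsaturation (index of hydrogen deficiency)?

Degree of unsaturation = (number of rings) + (number of π bonds).
Ring closures in the SMILES: 1.
π bonds: 3 double bonds (each 1 DoU) → 3 DoU from unsaturation.
Total DoU = 1 + 3 = 4.

4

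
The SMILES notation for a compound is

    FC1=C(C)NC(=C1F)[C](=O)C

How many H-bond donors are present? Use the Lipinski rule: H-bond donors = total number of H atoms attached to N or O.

1

Donors: find every N or O and count the H atoms it carries.
  atom 5 (N): bond orders sum to 2 → 1 H
  atom 10 (O): bond orders sum to 2 → 0 H
Lipinski HBD = 1.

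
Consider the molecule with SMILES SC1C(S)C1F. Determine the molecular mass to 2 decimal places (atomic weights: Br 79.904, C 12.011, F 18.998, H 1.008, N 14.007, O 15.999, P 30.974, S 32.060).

First, the molecular formula is C3H5FS2 (counting implicit H from valence).
  C: 3 × 12.011 = 36.033
  F: 1 × 18.998 = 18.998
  H: 5 × 1.008 = 5.040
  S: 2 × 32.060 = 64.120
Sum: 3×12.011 + 1×18.998 + 5×1.008 + 2×32.060 = 124.191 → 124.19 g/mol.

124.19 g/mol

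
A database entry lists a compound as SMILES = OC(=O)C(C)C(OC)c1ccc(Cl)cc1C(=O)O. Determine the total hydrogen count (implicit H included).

Walk through each heavy atom and fill implicit hydrogens from standard valence (C 4, N 3, O 2, S 2, halogen 1); for lowercase aromatic atoms, an aromatic c carries 1 H when it has two neighbours and 0 H with three, and aromatic n carries 0 H:
  atom 1: O, bond orders sum to 1 (valence 2) → 1 H
  atom 2: C, bond orders sum to 4 (valence 4) → 0 H
  atom 3: O, bond orders sum to 2 (valence 2) → 0 H
  atom 4: C, bond orders sum to 3 (valence 4) → 1 H
  atom 5: C, bond orders sum to 1 (valence 4) → 3 H
  atom 6: C, bond orders sum to 3 (valence 4) → 1 H
  atom 7: O, bond orders sum to 2 (valence 2) → 0 H
  atom 8: C, bond orders sum to 1 (valence 4) → 3 H
  atom 9: aromatic c, 3 neighbours → 0 H
  atom 10: aromatic c, 2 neighbours → 1 H
  atom 11: aromatic c, 2 neighbours → 1 H
  atom 12: aromatic c, 3 neighbours → 0 H
  atom 13: Cl (halogen, monovalent) → 0 H
  atom 14: aromatic c, 2 neighbours → 1 H
  atom 15: aromatic c, 3 neighbours → 0 H
  atom 16: C, bond orders sum to 4 (valence 4) → 0 H
  atom 17: O, bond orders sum to 2 (valence 2) → 0 H
  atom 18: O, bond orders sum to 1 (valence 2) → 1 H
Total hydrogens: 13.

13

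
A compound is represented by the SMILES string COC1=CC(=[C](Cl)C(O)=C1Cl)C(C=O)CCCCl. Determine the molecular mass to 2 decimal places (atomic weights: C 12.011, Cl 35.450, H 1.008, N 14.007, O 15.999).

311.58 g/mol

First, the molecular formula is C12H13Cl3O3 (counting implicit H from valence).
  C: 12 × 12.011 = 144.132
  Cl: 3 × 35.450 = 106.350
  H: 13 × 1.008 = 13.104
  O: 3 × 15.999 = 47.997
Sum: 12×12.011 + 3×35.450 + 13×1.008 + 3×15.999 = 311.583 → 311.58 g/mol.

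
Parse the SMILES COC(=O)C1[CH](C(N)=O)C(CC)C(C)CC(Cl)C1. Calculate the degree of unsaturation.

3

Degree of unsaturation = (number of rings) + (number of π bonds).
Ring closures in the SMILES: 1.
π bonds: 2 double bonds (each 1 DoU) → 2 DoU from unsaturation.
Total DoU = 1 + 2 = 3.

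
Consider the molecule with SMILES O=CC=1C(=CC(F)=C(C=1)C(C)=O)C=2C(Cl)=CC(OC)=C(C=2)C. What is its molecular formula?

C17H14ClFO3

Walk through each heavy atom and fill implicit hydrogens from standard valence (C 4, N 3, O 2, S 2, halogen 1):
  atom 1: O, bond orders sum to 2 (valence 2) → 0 H
  atom 2: C, bond orders sum to 3 (valence 4) → 1 H
  atom 3: C, bond orders sum to 4 (valence 4) → 0 H
  atom 4: C, bond orders sum to 4 (valence 4) → 0 H
  atom 5: C, bond orders sum to 3 (valence 4) → 1 H
  atom 6: C, bond orders sum to 4 (valence 4) → 0 H
  atom 7: F (halogen, monovalent) → 0 H
  atom 8: C, bond orders sum to 4 (valence 4) → 0 H
  atom 9: C, bond orders sum to 3 (valence 4) → 1 H
  atom 10: C, bond orders sum to 4 (valence 4) → 0 H
  atom 11: C, bond orders sum to 1 (valence 4) → 3 H
  atom 12: O, bond orders sum to 2 (valence 2) → 0 H
  atom 13: C, bond orders sum to 4 (valence 4) → 0 H
  atom 14: C, bond orders sum to 4 (valence 4) → 0 H
  atom 15: Cl (halogen, monovalent) → 0 H
  atom 16: C, bond orders sum to 3 (valence 4) → 1 H
  atom 17: C, bond orders sum to 4 (valence 4) → 0 H
  atom 18: O, bond orders sum to 2 (valence 2) → 0 H
  atom 19: C, bond orders sum to 1 (valence 4) → 3 H
  atom 20: C, bond orders sum to 4 (valence 4) → 0 H
  atom 21: C, bond orders sum to 3 (valence 4) → 1 H
  atom 22: C, bond orders sum to 1 (valence 4) → 3 H
Totals → C:17, H:14, Cl:1, F:1, O:3.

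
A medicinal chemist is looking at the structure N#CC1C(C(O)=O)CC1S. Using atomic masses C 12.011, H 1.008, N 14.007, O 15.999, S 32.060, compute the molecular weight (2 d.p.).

First, the molecular formula is C6H7NO2S (counting implicit H from valence).
  C: 6 × 12.011 = 72.066
  H: 7 × 1.008 = 7.056
  N: 1 × 14.007 = 14.007
  O: 2 × 15.999 = 31.998
  S: 1 × 32.060 = 32.060
Sum: 6×12.011 + 7×1.008 + 1×14.007 + 2×15.999 + 1×32.060 = 157.187 → 157.19 g/mol.

157.19 g/mol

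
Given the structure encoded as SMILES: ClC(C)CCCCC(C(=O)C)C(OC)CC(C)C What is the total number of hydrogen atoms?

29

Walk through each heavy atom and fill implicit hydrogens from standard valence (C 4, N 3, O 2, S 2, halogen 1):
  atom 1: Cl (halogen, monovalent) → 0 H
  atom 2: C, bond orders sum to 3 (valence 4) → 1 H
  atom 3: C, bond orders sum to 1 (valence 4) → 3 H
  atom 4: C, bond orders sum to 2 (valence 4) → 2 H
  atom 5: C, bond orders sum to 2 (valence 4) → 2 H
  atom 6: C, bond orders sum to 2 (valence 4) → 2 H
  atom 7: C, bond orders sum to 2 (valence 4) → 2 H
  atom 8: C, bond orders sum to 3 (valence 4) → 1 H
  atom 9: C, bond orders sum to 4 (valence 4) → 0 H
  atom 10: O, bond orders sum to 2 (valence 2) → 0 H
  atom 11: C, bond orders sum to 1 (valence 4) → 3 H
  atom 12: C, bond orders sum to 3 (valence 4) → 1 H
  atom 13: O, bond orders sum to 2 (valence 2) → 0 H
  atom 14: C, bond orders sum to 1 (valence 4) → 3 H
  atom 15: C, bond orders sum to 2 (valence 4) → 2 H
  atom 16: C, bond orders sum to 3 (valence 4) → 1 H
  atom 17: C, bond orders sum to 1 (valence 4) → 3 H
  atom 18: C, bond orders sum to 1 (valence 4) → 3 H
Total hydrogens: 29.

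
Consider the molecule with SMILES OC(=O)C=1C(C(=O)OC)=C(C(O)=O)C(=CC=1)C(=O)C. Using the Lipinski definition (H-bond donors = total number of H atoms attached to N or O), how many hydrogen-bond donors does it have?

2

Donors: find every N or O and count the H atoms it carries.
  atom 1 (O): bond orders sum to 1 → 1 H
  atom 3 (O): bond orders sum to 2 → 0 H
  atom 7 (O): bond orders sum to 2 → 0 H
  atom 8 (O): bond orders sum to 2 → 0 H
  atom 12 (O): bond orders sum to 1 → 1 H
  atom 13 (O): bond orders sum to 2 → 0 H
  atom 18 (O): bond orders sum to 2 → 0 H
Lipinski HBD = 2.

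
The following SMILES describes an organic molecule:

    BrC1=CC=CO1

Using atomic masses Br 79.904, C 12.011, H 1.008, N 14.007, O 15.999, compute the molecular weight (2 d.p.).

146.97 g/mol

First, the molecular formula is C4H3BrO (counting implicit H from valence).
  Br: 1 × 79.904 = 79.904
  C: 4 × 12.011 = 48.044
  H: 3 × 1.008 = 3.024
  O: 1 × 15.999 = 15.999
Sum: 1×79.904 + 4×12.011 + 3×1.008 + 1×15.999 = 146.971 → 146.97 g/mol.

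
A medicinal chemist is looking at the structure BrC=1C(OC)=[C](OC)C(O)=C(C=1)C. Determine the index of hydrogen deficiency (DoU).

4

Degree of unsaturation = (number of rings) + (number of π bonds).
Ring closures in the SMILES: 1.
π bonds: 3 double bonds (each 1 DoU) → 3 DoU from unsaturation.
Total DoU = 1 + 3 = 4.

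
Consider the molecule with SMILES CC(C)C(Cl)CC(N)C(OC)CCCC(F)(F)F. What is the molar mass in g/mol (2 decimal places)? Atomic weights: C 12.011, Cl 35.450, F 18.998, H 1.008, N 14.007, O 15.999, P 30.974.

289.77 g/mol

First, the molecular formula is C12H23ClF3NO (counting implicit H from valence).
  C: 12 × 12.011 = 144.132
  Cl: 1 × 35.450 = 35.450
  F: 3 × 18.998 = 56.994
  H: 23 × 1.008 = 23.184
  N: 1 × 14.007 = 14.007
  O: 1 × 15.999 = 15.999
Sum: 12×12.011 + 1×35.450 + 3×18.998 + 23×1.008 + 1×14.007 + 1×15.999 = 289.766 → 289.77 g/mol.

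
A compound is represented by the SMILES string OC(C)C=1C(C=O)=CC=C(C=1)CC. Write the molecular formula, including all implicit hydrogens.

C11H14O2

Walk through each heavy atom and fill implicit hydrogens from standard valence (C 4, N 3, O 2, S 2, halogen 1):
  atom 1: O, bond orders sum to 1 (valence 2) → 1 H
  atom 2: C, bond orders sum to 3 (valence 4) → 1 H
  atom 3: C, bond orders sum to 1 (valence 4) → 3 H
  atom 4: C, bond orders sum to 4 (valence 4) → 0 H
  atom 5: C, bond orders sum to 4 (valence 4) → 0 H
  atom 6: C, bond orders sum to 3 (valence 4) → 1 H
  atom 7: O, bond orders sum to 2 (valence 2) → 0 H
  atom 8: C, bond orders sum to 3 (valence 4) → 1 H
  atom 9: C, bond orders sum to 3 (valence 4) → 1 H
  atom 10: C, bond orders sum to 4 (valence 4) → 0 H
  atom 11: C, bond orders sum to 3 (valence 4) → 1 H
  atom 12: C, bond orders sum to 2 (valence 4) → 2 H
  atom 13: C, bond orders sum to 1 (valence 4) → 3 H
Totals → C:11, H:14, O:2.
In Hill order: C11H14O2.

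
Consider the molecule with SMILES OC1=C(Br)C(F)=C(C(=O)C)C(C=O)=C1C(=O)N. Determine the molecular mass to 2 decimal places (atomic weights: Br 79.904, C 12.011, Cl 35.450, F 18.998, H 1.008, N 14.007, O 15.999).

304.07 g/mol

First, the molecular formula is C10H7BrFNO4 (counting implicit H from valence).
  Br: 1 × 79.904 = 79.904
  C: 10 × 12.011 = 120.110
  F: 1 × 18.998 = 18.998
  H: 7 × 1.008 = 7.056
  N: 1 × 14.007 = 14.007
  O: 4 × 15.999 = 63.996
Sum: 1×79.904 + 10×12.011 + 1×18.998 + 7×1.008 + 1×14.007 + 4×15.999 = 304.071 → 304.07 g/mol.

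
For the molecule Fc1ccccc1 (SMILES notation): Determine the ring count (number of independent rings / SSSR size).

In SMILES, each pair of matching ring-closure digits denotes one ring-closing bond; the number of such bonds equals the number of independent rings.
Ring-closure bonds here: 1.

1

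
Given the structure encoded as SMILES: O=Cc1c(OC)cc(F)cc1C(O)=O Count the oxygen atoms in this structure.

Scan the SMILES for O atoms (remember two-letter symbols like Cl and Br are single atoms).
Oxygen count: 4.

4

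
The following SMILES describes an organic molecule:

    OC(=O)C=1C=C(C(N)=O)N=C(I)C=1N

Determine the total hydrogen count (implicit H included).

Walk through each heavy atom and fill implicit hydrogens from standard valence (C 4, N 3, O 2, S 2, halogen 1):
  atom 1: O, bond orders sum to 1 (valence 2) → 1 H
  atom 2: C, bond orders sum to 4 (valence 4) → 0 H
  atom 3: O, bond orders sum to 2 (valence 2) → 0 H
  atom 4: C, bond orders sum to 4 (valence 4) → 0 H
  atom 5: C, bond orders sum to 3 (valence 4) → 1 H
  atom 6: C, bond orders sum to 4 (valence 4) → 0 H
  atom 7: C, bond orders sum to 4 (valence 4) → 0 H
  atom 8: N, bond orders sum to 1 (valence 3) → 2 H
  atom 9: O, bond orders sum to 2 (valence 2) → 0 H
  atom 10: N, bond orders sum to 3 (valence 3) → 0 H
  atom 11: C, bond orders sum to 4 (valence 4) → 0 H
  atom 12: I (halogen, monovalent) → 0 H
  atom 13: C, bond orders sum to 4 (valence 4) → 0 H
  atom 14: N, bond orders sum to 1 (valence 3) → 2 H
Total hydrogens: 6.

6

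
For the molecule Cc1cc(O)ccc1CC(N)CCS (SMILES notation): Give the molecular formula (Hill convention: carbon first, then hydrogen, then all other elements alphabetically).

C11H17NOS

Walk through each heavy atom and fill implicit hydrogens from standard valence (C 4, N 3, O 2, S 2, halogen 1); for lowercase aromatic atoms, an aromatic c carries 1 H when it has two neighbours and 0 H with three, and aromatic n carries 0 H:
  atom 1: C, bond orders sum to 1 (valence 4) → 3 H
  atom 2: aromatic c, 3 neighbours → 0 H
  atom 3: aromatic c, 2 neighbours → 1 H
  atom 4: aromatic c, 3 neighbours → 0 H
  atom 5: O, bond orders sum to 1 (valence 2) → 1 H
  atom 6: aromatic c, 2 neighbours → 1 H
  atom 7: aromatic c, 2 neighbours → 1 H
  atom 8: aromatic c, 3 neighbours → 0 H
  atom 9: C, bond orders sum to 2 (valence 4) → 2 H
  atom 10: C, bond orders sum to 3 (valence 4) → 1 H
  atom 11: N, bond orders sum to 1 (valence 3) → 2 H
  atom 12: C, bond orders sum to 2 (valence 4) → 2 H
  atom 13: C, bond orders sum to 2 (valence 4) → 2 H
  atom 14: S, bond orders sum to 1 (valence 2) → 1 H
Totals → C:11, H:17, N:1, O:1, S:1.
In Hill order: C11H17NOS.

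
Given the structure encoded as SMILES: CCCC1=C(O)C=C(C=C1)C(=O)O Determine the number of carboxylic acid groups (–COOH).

The carboxylic acid motif appears at heavy-atom position 11 in the SMILES.
Other groups present: 1 hydroxyl.
Carboxylic acid count: 1.

1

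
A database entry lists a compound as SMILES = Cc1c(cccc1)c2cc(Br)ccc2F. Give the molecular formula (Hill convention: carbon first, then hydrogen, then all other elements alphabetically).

C13H10BrF

Walk through each heavy atom and fill implicit hydrogens from standard valence (C 4, N 3, O 2, S 2, halogen 1); for lowercase aromatic atoms, an aromatic c carries 1 H when it has two neighbours and 0 H with three, and aromatic n carries 0 H:
  atom 1: C, bond orders sum to 1 (valence 4) → 3 H
  atom 2: aromatic c, 3 neighbours → 0 H
  atom 3: aromatic c, 3 neighbours → 0 H
  atom 4: aromatic c, 2 neighbours → 1 H
  atom 5: aromatic c, 2 neighbours → 1 H
  atom 6: aromatic c, 2 neighbours → 1 H
  atom 7: aromatic c, 2 neighbours → 1 H
  atom 8: aromatic c, 3 neighbours → 0 H
  atom 9: aromatic c, 2 neighbours → 1 H
  atom 10: aromatic c, 3 neighbours → 0 H
  atom 11: Br (halogen, monovalent) → 0 H
  atom 12: aromatic c, 2 neighbours → 1 H
  atom 13: aromatic c, 2 neighbours → 1 H
  atom 14: aromatic c, 3 neighbours → 0 H
  atom 15: F (halogen, monovalent) → 0 H
Totals → C:13, H:10, Br:1, F:1.
In Hill order: C13H10BrF.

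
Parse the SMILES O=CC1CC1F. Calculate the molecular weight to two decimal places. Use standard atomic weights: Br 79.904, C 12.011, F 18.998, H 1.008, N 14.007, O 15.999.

First, the molecular formula is C4H5FO (counting implicit H from valence).
  C: 4 × 12.011 = 48.044
  F: 1 × 18.998 = 18.998
  H: 5 × 1.008 = 5.040
  O: 1 × 15.999 = 15.999
Sum: 4×12.011 + 1×18.998 + 5×1.008 + 1×15.999 = 88.081 → 88.08 g/mol.

88.08 g/mol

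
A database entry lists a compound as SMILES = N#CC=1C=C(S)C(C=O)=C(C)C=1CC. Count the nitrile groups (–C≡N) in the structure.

1

The nitrile motif appears at heavy-atom position 2 in the SMILES.
Other groups present: 1 aldehyde, 1 thiol.
Nitrile count: 1.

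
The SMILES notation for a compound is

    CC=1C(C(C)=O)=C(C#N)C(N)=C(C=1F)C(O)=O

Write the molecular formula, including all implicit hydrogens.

Walk through each heavy atom and fill implicit hydrogens from standard valence (C 4, N 3, O 2, S 2, halogen 1):
  atom 1: C, bond orders sum to 1 (valence 4) → 3 H
  atom 2: C, bond orders sum to 4 (valence 4) → 0 H
  atom 3: C, bond orders sum to 4 (valence 4) → 0 H
  atom 4: C, bond orders sum to 4 (valence 4) → 0 H
  atom 5: C, bond orders sum to 1 (valence 4) → 3 H
  atom 6: O, bond orders sum to 2 (valence 2) → 0 H
  atom 7: C, bond orders sum to 4 (valence 4) → 0 H
  atom 8: C, bond orders sum to 4 (valence 4) → 0 H
  atom 9: N, bond orders sum to 3 (valence 3) → 0 H
  atom 10: C, bond orders sum to 4 (valence 4) → 0 H
  atom 11: N, bond orders sum to 1 (valence 3) → 2 H
  atom 12: C, bond orders sum to 4 (valence 4) → 0 H
  atom 13: C, bond orders sum to 4 (valence 4) → 0 H
  atom 14: F (halogen, monovalent) → 0 H
  atom 15: C, bond orders sum to 4 (valence 4) → 0 H
  atom 16: O, bond orders sum to 1 (valence 2) → 1 H
  atom 17: O, bond orders sum to 2 (valence 2) → 0 H
Totals → C:11, H:9, F:1, N:2, O:3.
In Hill order: C11H9FN2O3.

C11H9FN2O3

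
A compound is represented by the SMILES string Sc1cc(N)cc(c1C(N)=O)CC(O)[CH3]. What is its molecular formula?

C10H14N2O2S

Walk through each heavy atom and fill implicit hydrogens from standard valence (C 4, N 3, O 2, S 2, halogen 1); for lowercase aromatic atoms, an aromatic c carries 1 H when it has two neighbours and 0 H with three, and aromatic n carries 0 H:
  atom 1: S, bond orders sum to 1 (valence 2) → 1 H
  atom 2: aromatic c, 3 neighbours → 0 H
  atom 3: aromatic c, 2 neighbours → 1 H
  atom 4: aromatic c, 3 neighbours → 0 H
  atom 5: N, bond orders sum to 1 (valence 3) → 2 H
  atom 6: aromatic c, 2 neighbours → 1 H
  atom 7: aromatic c, 3 neighbours → 0 H
  atom 8: aromatic c, 3 neighbours → 0 H
  atom 9: C, bond orders sum to 4 (valence 4) → 0 H
  atom 10: N, bond orders sum to 1 (valence 3) → 2 H
  atom 11: O, bond orders sum to 2 (valence 2) → 0 H
  atom 12: C, bond orders sum to 2 (valence 4) → 2 H
  atom 13: C, bond orders sum to 3 (valence 4) → 1 H
  atom 14: O, bond orders sum to 1 (valence 2) → 1 H
  atom 15: C with explicit H count 3
Totals → C:10, H:14, N:2, O:2, S:1.
In Hill order: C10H14N2O2S.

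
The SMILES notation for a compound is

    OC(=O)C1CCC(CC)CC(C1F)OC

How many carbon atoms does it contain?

Count every carbon token in the SMILES (each C, including those in ring-closure positions and inside branches).
Carbon count: 11.

11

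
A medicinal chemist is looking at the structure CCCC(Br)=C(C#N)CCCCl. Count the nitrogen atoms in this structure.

Scan the SMILES for N atoms (remember two-letter symbols like Cl and Br are single atoms).
Nitrogen count: 1.

1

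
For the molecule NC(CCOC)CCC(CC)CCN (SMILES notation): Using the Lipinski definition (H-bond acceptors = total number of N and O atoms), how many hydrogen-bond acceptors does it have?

N atoms: 2; O atoms: 1.
Lipinski HBA = 2 + 1 = 3.

3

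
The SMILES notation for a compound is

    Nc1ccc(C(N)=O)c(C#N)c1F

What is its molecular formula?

C8H6FN3O

Walk through each heavy atom and fill implicit hydrogens from standard valence (C 4, N 3, O 2, S 2, halogen 1); for lowercase aromatic atoms, an aromatic c carries 1 H when it has two neighbours and 0 H with three, and aromatic n carries 0 H:
  atom 1: N, bond orders sum to 1 (valence 3) → 2 H
  atom 2: aromatic c, 3 neighbours → 0 H
  atom 3: aromatic c, 2 neighbours → 1 H
  atom 4: aromatic c, 2 neighbours → 1 H
  atom 5: aromatic c, 3 neighbours → 0 H
  atom 6: C, bond orders sum to 4 (valence 4) → 0 H
  atom 7: N, bond orders sum to 1 (valence 3) → 2 H
  atom 8: O, bond orders sum to 2 (valence 2) → 0 H
  atom 9: aromatic c, 3 neighbours → 0 H
  atom 10: C, bond orders sum to 4 (valence 4) → 0 H
  atom 11: N, bond orders sum to 3 (valence 3) → 0 H
  atom 12: aromatic c, 3 neighbours → 0 H
  atom 13: F (halogen, monovalent) → 0 H
Totals → C:8, H:6, F:1, N:3, O:1.
In Hill order: C8H6FN3O.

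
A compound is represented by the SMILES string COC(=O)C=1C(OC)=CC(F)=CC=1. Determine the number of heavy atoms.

13

Every atom symbol written in the SMILES (organic subset) is one heavy atom; implicit H are not written.
Heavy atoms by element → C:9, F:1, O:3.
Total: 13.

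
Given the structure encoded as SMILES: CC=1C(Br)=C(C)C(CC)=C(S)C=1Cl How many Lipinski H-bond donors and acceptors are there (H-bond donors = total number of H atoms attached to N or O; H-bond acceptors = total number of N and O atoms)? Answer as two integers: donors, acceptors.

Donors: find every N or O and count the H atoms it carries.
  (no N or O atoms present)
Lipinski HBD = 0.
Acceptors: N atoms = 0, O atoms = 0 → HBA = 0.

0, 0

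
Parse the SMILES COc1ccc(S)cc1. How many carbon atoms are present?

Count every carbon token in the SMILES (each C, including those in ring-closure positions and inside branches).
Carbon count: 7.

7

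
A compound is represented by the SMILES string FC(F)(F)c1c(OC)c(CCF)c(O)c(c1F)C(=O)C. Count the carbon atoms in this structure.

Count every carbon token in the SMILES (each C, including those in ring-closure positions and inside branches).
Carbon count: 12.

12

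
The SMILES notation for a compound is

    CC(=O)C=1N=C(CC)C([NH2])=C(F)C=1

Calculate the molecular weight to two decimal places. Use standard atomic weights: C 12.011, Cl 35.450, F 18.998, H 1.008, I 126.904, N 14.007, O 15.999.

182.20 g/mol

First, the molecular formula is C9H11FN2O (counting implicit H from valence).
  C: 9 × 12.011 = 108.099
  F: 1 × 18.998 = 18.998
  H: 11 × 1.008 = 11.088
  N: 2 × 14.007 = 28.014
  O: 1 × 15.999 = 15.999
Sum: 9×12.011 + 1×18.998 + 11×1.008 + 2×14.007 + 1×15.999 = 182.198 → 182.20 g/mol.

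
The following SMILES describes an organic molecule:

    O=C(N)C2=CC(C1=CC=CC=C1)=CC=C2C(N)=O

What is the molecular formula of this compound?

C14H12N2O2

Walk through each heavy atom and fill implicit hydrogens from standard valence (C 4, N 3, O 2, S 2, halogen 1):
  atom 1: O, bond orders sum to 2 (valence 2) → 0 H
  atom 2: C, bond orders sum to 4 (valence 4) → 0 H
  atom 3: N, bond orders sum to 1 (valence 3) → 2 H
  atom 4: C, bond orders sum to 4 (valence 4) → 0 H
  atom 5: C, bond orders sum to 3 (valence 4) → 1 H
  atom 6: C, bond orders sum to 4 (valence 4) → 0 H
  atom 7: C, bond orders sum to 4 (valence 4) → 0 H
  atom 8: C, bond orders sum to 3 (valence 4) → 1 H
  atom 9: C, bond orders sum to 3 (valence 4) → 1 H
  atom 10: C, bond orders sum to 3 (valence 4) → 1 H
  atom 11: C, bond orders sum to 3 (valence 4) → 1 H
  atom 12: C, bond orders sum to 3 (valence 4) → 1 H
  atom 13: C, bond orders sum to 3 (valence 4) → 1 H
  atom 14: C, bond orders sum to 3 (valence 4) → 1 H
  atom 15: C, bond orders sum to 4 (valence 4) → 0 H
  atom 16: C, bond orders sum to 4 (valence 4) → 0 H
  atom 17: N, bond orders sum to 1 (valence 3) → 2 H
  atom 18: O, bond orders sum to 2 (valence 2) → 0 H
Totals → C:14, H:12, N:2, O:2.
In Hill order: C14H12N2O2.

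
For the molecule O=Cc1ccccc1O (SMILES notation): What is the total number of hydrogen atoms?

Walk through each heavy atom and fill implicit hydrogens from standard valence (C 4, N 3, O 2, S 2, halogen 1); for lowercase aromatic atoms, an aromatic c carries 1 H when it has two neighbours and 0 H with three, and aromatic n carries 0 H:
  atom 1: O, bond orders sum to 2 (valence 2) → 0 H
  atom 2: C, bond orders sum to 3 (valence 4) → 1 H
  atom 3: aromatic c, 3 neighbours → 0 H
  atom 4: aromatic c, 2 neighbours → 1 H
  atom 5: aromatic c, 2 neighbours → 1 H
  atom 6: aromatic c, 2 neighbours → 1 H
  atom 7: aromatic c, 2 neighbours → 1 H
  atom 8: aromatic c, 3 neighbours → 0 H
  atom 9: O, bond orders sum to 1 (valence 2) → 1 H
Total hydrogens: 6.

6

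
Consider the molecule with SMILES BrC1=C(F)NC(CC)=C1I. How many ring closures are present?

1

In SMILES, each pair of matching ring-closure digits denotes one ring-closing bond; the number of such bonds equals the number of independent rings.
Ring-closure bonds here: 1.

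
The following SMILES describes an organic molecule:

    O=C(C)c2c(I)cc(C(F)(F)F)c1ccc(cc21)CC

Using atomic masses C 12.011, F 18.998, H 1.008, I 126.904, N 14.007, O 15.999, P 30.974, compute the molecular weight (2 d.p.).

392.16 g/mol

First, the molecular formula is C15H12F3IO (counting implicit H from valence).
  C: 15 × 12.011 = 180.165
  F: 3 × 18.998 = 56.994
  H: 12 × 1.008 = 12.096
  I: 1 × 126.904 = 126.904
  O: 1 × 15.999 = 15.999
Sum: 15×12.011 + 3×18.998 + 12×1.008 + 1×126.904 + 1×15.999 = 392.158 → 392.16 g/mol.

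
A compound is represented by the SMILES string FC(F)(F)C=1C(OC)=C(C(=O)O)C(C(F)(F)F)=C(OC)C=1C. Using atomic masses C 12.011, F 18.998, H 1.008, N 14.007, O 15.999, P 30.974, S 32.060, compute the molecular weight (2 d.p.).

First, the molecular formula is C12H10F6O4 (counting implicit H from valence).
  C: 12 × 12.011 = 144.132
  F: 6 × 18.998 = 113.988
  H: 10 × 1.008 = 10.080
  O: 4 × 15.999 = 63.996
Sum: 12×12.011 + 6×18.998 + 10×1.008 + 4×15.999 = 332.196 → 332.20 g/mol.

332.20 g/mol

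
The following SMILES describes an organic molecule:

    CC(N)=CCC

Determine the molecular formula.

C5H11N

Walk through each heavy atom and fill implicit hydrogens from standard valence (C 4, N 3, O 2, S 2, halogen 1):
  atom 1: C, bond orders sum to 1 (valence 4) → 3 H
  atom 2: C, bond orders sum to 4 (valence 4) → 0 H
  atom 3: N, bond orders sum to 1 (valence 3) → 2 H
  atom 4: C, bond orders sum to 3 (valence 4) → 1 H
  atom 5: C, bond orders sum to 2 (valence 4) → 2 H
  atom 6: C, bond orders sum to 1 (valence 4) → 3 H
Totals → C:5, H:11, N:1.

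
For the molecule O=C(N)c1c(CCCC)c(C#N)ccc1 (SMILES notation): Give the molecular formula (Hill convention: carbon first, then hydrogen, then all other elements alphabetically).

C12H14N2O

Walk through each heavy atom and fill implicit hydrogens from standard valence (C 4, N 3, O 2, S 2, halogen 1); for lowercase aromatic atoms, an aromatic c carries 1 H when it has two neighbours and 0 H with three, and aromatic n carries 0 H:
  atom 1: O, bond orders sum to 2 (valence 2) → 0 H
  atom 2: C, bond orders sum to 4 (valence 4) → 0 H
  atom 3: N, bond orders sum to 1 (valence 3) → 2 H
  atom 4: aromatic c, 3 neighbours → 0 H
  atom 5: aromatic c, 3 neighbours → 0 H
  atom 6: C, bond orders sum to 2 (valence 4) → 2 H
  atom 7: C, bond orders sum to 2 (valence 4) → 2 H
  atom 8: C, bond orders sum to 2 (valence 4) → 2 H
  atom 9: C, bond orders sum to 1 (valence 4) → 3 H
  atom 10: aromatic c, 3 neighbours → 0 H
  atom 11: C, bond orders sum to 4 (valence 4) → 0 H
  atom 12: N, bond orders sum to 3 (valence 3) → 0 H
  atom 13: aromatic c, 2 neighbours → 1 H
  atom 14: aromatic c, 2 neighbours → 1 H
  atom 15: aromatic c, 2 neighbours → 1 H
Totals → C:12, H:14, N:2, O:1.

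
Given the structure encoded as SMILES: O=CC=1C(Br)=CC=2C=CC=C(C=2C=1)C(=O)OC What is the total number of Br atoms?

Scan the SMILES for Br atoms (remember two-letter symbols like Cl and Br are single atoms).
Bromine count: 1.

1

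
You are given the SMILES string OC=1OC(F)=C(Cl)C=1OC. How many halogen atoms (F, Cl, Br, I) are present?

Halogen atoms appear at heavy-atom positions 5, 7 (1×Cl, 1×F).
Other groups present: 1 ether, 1 hydroxyl.
Halogen count: 2.

2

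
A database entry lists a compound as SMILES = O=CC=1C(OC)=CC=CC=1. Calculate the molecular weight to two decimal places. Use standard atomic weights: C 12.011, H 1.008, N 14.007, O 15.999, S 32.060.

136.15 g/mol

First, the molecular formula is C8H8O2 (counting implicit H from valence).
  C: 8 × 12.011 = 96.088
  H: 8 × 1.008 = 8.064
  O: 2 × 15.999 = 31.998
Sum: 8×12.011 + 8×1.008 + 2×15.999 = 136.150 → 136.15 g/mol.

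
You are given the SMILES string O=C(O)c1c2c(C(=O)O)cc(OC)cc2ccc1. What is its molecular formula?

C13H10O5

Walk through each heavy atom and fill implicit hydrogens from standard valence (C 4, N 3, O 2, S 2, halogen 1); for lowercase aromatic atoms, an aromatic c carries 1 H when it has two neighbours and 0 H with three, and aromatic n carries 0 H:
  atom 1: O, bond orders sum to 2 (valence 2) → 0 H
  atom 2: C, bond orders sum to 4 (valence 4) → 0 H
  atom 3: O, bond orders sum to 1 (valence 2) → 1 H
  atom 4: aromatic c, 3 neighbours → 0 H
  atom 5: aromatic c, 3 neighbours → 0 H
  atom 6: aromatic c, 3 neighbours → 0 H
  atom 7: C, bond orders sum to 4 (valence 4) → 0 H
  atom 8: O, bond orders sum to 2 (valence 2) → 0 H
  atom 9: O, bond orders sum to 1 (valence 2) → 1 H
  atom 10: aromatic c, 2 neighbours → 1 H
  atom 11: aromatic c, 3 neighbours → 0 H
  atom 12: O, bond orders sum to 2 (valence 2) → 0 H
  atom 13: C, bond orders sum to 1 (valence 4) → 3 H
  atom 14: aromatic c, 2 neighbours → 1 H
  atom 15: aromatic c, 3 neighbours → 0 H
  atom 16: aromatic c, 2 neighbours → 1 H
  atom 17: aromatic c, 2 neighbours → 1 H
  atom 18: aromatic c, 2 neighbours → 1 H
Totals → C:13, H:10, O:5.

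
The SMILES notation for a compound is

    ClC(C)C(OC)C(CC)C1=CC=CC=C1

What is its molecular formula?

Walk through each heavy atom and fill implicit hydrogens from standard valence (C 4, N 3, O 2, S 2, halogen 1):
  atom 1: Cl (halogen, monovalent) → 0 H
  atom 2: C, bond orders sum to 3 (valence 4) → 1 H
  atom 3: C, bond orders sum to 1 (valence 4) → 3 H
  atom 4: C, bond orders sum to 3 (valence 4) → 1 H
  atom 5: O, bond orders sum to 2 (valence 2) → 0 H
  atom 6: C, bond orders sum to 1 (valence 4) → 3 H
  atom 7: C, bond orders sum to 3 (valence 4) → 1 H
  atom 8: C, bond orders sum to 2 (valence 4) → 2 H
  atom 9: C, bond orders sum to 1 (valence 4) → 3 H
  atom 10: C, bond orders sum to 4 (valence 4) → 0 H
  atom 11: C, bond orders sum to 3 (valence 4) → 1 H
  atom 12: C, bond orders sum to 3 (valence 4) → 1 H
  atom 13: C, bond orders sum to 3 (valence 4) → 1 H
  atom 14: C, bond orders sum to 3 (valence 4) → 1 H
  atom 15: C, bond orders sum to 3 (valence 4) → 1 H
Totals → C:13, H:19, Cl:1, O:1.
In Hill order: C13H19ClO.

C13H19ClO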